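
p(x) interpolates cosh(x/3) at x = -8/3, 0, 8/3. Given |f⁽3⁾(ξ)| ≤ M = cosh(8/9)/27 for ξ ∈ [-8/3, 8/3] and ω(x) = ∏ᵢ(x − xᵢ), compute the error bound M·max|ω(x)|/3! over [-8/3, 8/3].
512*sqrt(3)*cosh(8/9)/19683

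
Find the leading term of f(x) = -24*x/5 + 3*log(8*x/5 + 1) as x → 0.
-96*x**2/25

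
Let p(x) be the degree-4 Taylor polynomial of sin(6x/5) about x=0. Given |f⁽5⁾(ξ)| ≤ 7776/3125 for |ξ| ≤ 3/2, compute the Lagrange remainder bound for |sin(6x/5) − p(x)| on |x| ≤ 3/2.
19683/125000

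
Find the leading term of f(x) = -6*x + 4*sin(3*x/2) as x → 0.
-9*x**3/4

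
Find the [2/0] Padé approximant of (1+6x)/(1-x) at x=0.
7*x**2 + 7*x + 1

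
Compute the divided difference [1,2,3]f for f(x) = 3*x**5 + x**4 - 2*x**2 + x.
293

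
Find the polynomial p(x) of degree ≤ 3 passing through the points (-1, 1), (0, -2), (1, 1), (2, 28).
3*x**3 + 3*x**2 - 3*x - 2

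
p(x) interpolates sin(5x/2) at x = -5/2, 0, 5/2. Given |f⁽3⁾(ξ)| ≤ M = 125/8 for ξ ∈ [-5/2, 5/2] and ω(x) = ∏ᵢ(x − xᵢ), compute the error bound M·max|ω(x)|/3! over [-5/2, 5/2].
15625*sqrt(3)/1728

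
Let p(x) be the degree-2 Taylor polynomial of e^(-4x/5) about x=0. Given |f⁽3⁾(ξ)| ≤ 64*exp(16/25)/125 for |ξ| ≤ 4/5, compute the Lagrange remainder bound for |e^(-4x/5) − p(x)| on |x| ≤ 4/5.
2048*exp(16/25)/46875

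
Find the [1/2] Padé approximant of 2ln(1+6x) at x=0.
12*x/(-3*x**2 + 3*x + 1)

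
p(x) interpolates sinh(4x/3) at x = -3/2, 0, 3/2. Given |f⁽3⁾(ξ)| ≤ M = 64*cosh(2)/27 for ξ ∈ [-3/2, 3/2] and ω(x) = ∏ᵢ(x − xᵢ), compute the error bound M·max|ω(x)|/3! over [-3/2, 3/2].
8*sqrt(3)*cosh(2)/27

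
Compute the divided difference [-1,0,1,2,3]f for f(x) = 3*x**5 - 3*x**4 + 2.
12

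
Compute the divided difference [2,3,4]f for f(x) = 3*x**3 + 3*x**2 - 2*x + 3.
30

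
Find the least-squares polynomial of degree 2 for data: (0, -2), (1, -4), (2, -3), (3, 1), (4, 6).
-76/35 + (-193/70)x + (17/14)x²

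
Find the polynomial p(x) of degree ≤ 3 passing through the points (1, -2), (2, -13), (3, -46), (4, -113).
-2*x**3 + x**2 - 1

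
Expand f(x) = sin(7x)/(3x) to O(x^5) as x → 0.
7/3 - 343*x**2/18 + 16807*x**4/360 + O(x**5)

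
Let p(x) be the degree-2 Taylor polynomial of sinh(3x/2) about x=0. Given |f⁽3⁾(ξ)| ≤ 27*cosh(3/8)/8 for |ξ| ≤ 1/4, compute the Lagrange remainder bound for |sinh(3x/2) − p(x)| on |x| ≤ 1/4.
9*cosh(3/8)/1024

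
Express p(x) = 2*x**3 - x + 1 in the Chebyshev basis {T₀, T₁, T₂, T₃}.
T₀ + (1/2)T₁ + (1/2)T₃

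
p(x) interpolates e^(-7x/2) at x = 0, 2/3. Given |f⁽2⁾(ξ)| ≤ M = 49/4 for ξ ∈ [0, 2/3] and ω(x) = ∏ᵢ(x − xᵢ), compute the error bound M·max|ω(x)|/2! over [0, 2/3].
49/72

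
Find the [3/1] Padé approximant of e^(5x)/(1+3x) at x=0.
(-20375*x**3/192 - 425*x**2/16 - 465*x/32 + 1)/(1 - 529*x/32)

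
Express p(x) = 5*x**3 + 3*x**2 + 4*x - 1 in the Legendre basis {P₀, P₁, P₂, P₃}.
(7)P₁ + (2)P₂ + (2)P₃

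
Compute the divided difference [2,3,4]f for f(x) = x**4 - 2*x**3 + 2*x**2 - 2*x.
39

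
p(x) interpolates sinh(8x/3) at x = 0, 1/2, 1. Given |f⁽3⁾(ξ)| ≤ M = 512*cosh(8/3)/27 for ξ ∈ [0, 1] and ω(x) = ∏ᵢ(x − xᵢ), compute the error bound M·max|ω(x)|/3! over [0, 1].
64*sqrt(3)*cosh(8/3)/729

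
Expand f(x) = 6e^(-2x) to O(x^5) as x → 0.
6 - 12*x + 12*x**2 - 8*x**3 + 4*x**4 + O(x**5)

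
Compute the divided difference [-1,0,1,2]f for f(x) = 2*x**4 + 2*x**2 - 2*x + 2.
4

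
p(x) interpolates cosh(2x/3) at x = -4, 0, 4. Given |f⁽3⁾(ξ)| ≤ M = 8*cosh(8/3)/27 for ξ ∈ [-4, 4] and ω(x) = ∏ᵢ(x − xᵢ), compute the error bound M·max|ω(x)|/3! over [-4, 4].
512*sqrt(3)*cosh(8/3)/729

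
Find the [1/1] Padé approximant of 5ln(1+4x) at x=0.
20*x/(2*x + 1)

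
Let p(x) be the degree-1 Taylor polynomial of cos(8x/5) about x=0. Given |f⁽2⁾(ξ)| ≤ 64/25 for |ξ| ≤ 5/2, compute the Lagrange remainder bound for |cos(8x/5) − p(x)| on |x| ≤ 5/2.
8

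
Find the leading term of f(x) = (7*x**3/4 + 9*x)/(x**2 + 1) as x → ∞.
7*x/4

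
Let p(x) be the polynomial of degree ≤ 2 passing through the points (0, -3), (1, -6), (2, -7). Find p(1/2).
-19/4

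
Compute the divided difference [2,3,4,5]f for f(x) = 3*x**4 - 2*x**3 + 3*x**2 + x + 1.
40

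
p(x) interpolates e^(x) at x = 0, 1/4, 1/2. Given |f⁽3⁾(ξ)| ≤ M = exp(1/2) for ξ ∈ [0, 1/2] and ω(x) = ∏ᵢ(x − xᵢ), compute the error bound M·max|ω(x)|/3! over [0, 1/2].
sqrt(3)*exp(1/2)/1728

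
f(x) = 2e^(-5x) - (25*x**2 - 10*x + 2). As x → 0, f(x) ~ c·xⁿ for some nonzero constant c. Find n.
3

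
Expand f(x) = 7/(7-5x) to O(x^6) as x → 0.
1 + 5*x/7 + 25*x**2/49 + 125*x**3/343 + 625*x**4/2401 + 3125*x**5/16807 + O(x**6)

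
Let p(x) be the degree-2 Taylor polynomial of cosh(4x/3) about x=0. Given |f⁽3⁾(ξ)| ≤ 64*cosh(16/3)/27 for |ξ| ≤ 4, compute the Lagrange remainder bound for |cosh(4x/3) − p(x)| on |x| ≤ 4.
2048*cosh(16/3)/81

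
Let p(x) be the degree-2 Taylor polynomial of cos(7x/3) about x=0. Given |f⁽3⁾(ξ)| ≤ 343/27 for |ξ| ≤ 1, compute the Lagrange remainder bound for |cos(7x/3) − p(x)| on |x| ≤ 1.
343/162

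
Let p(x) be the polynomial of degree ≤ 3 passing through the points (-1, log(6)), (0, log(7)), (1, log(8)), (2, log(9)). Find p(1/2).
-log(3)/8 - log(6)/16 + 9*log(7)/16 + 27*log(2)/16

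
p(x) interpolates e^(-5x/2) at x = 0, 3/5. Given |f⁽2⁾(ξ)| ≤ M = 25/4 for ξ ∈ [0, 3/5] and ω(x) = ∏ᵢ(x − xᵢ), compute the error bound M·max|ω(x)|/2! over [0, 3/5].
9/32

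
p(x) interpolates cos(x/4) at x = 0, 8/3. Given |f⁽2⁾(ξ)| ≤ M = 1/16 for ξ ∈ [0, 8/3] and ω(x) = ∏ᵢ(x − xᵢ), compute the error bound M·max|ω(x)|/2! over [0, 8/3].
1/18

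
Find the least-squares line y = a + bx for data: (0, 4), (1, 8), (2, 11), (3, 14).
a = 43/10, b = 33/10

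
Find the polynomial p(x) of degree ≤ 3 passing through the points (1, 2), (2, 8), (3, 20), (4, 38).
3*x**2 - 3*x + 2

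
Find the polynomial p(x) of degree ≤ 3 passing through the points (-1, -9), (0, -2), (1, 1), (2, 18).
3*x**3 - 2*x**2 + 2*x - 2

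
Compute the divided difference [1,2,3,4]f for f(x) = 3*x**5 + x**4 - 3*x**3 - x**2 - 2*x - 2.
202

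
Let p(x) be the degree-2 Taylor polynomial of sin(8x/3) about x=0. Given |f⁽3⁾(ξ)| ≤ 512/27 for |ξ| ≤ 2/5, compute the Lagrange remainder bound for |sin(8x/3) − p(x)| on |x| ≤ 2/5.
2048/10125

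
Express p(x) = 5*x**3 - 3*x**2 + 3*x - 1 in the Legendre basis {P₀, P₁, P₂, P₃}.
(-2)P₀ + (6)P₁ + (-2)P₂ + (2)P₃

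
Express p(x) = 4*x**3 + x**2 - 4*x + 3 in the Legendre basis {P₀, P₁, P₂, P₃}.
(10/3)P₀ + (-8/5)P₁ + (2/3)P₂ + (8/5)P₃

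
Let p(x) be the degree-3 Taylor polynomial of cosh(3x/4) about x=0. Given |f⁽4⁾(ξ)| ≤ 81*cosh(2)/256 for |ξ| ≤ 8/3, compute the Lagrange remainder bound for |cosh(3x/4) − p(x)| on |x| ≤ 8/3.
2*cosh(2)/3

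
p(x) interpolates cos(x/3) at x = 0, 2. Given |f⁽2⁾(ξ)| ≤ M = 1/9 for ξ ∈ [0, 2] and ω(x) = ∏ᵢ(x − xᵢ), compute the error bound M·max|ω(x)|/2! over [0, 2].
1/18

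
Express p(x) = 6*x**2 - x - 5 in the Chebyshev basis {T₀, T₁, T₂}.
(-2)T₀ - T₁ + (3)T₂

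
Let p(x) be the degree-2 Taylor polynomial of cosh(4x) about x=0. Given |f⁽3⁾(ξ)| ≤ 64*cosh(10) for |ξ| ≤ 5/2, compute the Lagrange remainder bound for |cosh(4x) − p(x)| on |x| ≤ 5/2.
500*cosh(10)/3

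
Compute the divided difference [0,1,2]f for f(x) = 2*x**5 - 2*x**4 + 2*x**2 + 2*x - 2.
18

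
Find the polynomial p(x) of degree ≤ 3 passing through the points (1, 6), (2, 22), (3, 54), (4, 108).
x**3 + 2*x**2 + 3*x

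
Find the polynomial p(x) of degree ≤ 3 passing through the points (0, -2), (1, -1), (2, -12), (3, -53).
-3*x**3 + 3*x**2 + x - 2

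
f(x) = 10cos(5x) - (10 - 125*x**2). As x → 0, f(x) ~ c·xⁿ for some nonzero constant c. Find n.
4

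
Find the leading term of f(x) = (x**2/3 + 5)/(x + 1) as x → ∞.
x/3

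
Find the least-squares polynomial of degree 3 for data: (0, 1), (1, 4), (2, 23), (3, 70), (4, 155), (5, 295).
6/7 + (2/21)x + (37/28)x² + (25/12)x³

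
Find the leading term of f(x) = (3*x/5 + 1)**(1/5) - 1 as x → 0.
3*x/25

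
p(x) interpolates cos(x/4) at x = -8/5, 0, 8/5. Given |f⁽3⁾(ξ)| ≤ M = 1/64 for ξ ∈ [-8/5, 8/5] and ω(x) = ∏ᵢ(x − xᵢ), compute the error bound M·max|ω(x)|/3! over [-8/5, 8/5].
8*sqrt(3)/3375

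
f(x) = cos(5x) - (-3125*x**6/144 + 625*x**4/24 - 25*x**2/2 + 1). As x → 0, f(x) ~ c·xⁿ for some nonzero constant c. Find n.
8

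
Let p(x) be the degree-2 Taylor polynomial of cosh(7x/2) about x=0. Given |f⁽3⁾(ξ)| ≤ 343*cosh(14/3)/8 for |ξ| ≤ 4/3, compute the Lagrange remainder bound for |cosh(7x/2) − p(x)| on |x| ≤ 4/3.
1372*cosh(14/3)/81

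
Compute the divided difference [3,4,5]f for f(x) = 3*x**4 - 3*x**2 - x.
288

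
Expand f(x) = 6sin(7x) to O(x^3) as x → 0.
42*x + O(x**3)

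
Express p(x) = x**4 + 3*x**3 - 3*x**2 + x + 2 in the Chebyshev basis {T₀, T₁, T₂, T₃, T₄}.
(7/8)T₀ + (13/4)T₁ - T₂ + (3/4)T₃ + (1/8)T₄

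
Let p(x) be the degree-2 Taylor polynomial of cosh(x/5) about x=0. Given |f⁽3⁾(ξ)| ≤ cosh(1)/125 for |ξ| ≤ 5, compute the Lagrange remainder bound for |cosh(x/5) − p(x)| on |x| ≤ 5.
cosh(1)/6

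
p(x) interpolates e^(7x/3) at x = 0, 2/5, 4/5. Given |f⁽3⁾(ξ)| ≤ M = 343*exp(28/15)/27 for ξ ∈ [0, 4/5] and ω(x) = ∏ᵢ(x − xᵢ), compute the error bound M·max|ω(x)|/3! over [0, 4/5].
2744*sqrt(3)*exp(28/15)/91125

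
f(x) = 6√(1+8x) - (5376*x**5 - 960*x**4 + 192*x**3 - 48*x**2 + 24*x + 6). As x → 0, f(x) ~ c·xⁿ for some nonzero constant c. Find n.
6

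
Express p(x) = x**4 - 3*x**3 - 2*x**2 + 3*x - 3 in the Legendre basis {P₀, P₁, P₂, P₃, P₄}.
(-52/15)P₀ + (6/5)P₁ + (-16/21)P₂ + (-6/5)P₃ + (8/35)P₄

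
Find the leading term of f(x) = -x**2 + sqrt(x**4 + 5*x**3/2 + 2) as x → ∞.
5*x/4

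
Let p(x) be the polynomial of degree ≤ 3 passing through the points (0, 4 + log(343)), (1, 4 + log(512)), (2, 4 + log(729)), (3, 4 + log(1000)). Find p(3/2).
4 + log(432*2**(7/8)*3**(3/8)*35**(13/16)/35)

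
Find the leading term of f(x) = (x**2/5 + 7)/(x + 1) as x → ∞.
x/5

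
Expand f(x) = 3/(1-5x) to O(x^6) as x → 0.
3 + 15*x + 75*x**2 + 375*x**3 + 1875*x**4 + 9375*x**5 + O(x**6)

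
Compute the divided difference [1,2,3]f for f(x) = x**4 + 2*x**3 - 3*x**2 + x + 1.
34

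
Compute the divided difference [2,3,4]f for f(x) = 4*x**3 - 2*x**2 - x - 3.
34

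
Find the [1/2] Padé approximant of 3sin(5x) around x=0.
15*x/(25*x**2/6 + 1)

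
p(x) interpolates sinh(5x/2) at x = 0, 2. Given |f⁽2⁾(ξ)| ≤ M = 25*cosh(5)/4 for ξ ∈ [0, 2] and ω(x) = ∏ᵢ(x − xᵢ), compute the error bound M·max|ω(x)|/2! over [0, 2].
25*cosh(5)/8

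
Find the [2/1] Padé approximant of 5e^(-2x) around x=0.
(10*x**2/3 - 20*x/3 + 5)/(2*x/3 + 1)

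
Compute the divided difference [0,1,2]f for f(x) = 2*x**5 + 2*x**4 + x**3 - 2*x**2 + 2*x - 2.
45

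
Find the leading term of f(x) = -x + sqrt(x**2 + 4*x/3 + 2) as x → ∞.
2/3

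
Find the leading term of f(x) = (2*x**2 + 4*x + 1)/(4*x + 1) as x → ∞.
x/2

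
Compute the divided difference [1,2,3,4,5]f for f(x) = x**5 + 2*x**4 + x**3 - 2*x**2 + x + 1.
17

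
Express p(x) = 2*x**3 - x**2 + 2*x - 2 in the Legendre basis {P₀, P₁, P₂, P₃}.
(-7/3)P₀ + (16/5)P₁ + (-2/3)P₂ + (4/5)P₃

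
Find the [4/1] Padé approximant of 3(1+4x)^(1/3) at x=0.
(256*x**4/81 - 512*x**3/135 + 32*x**2/5 + 64*x/5 + 3)/(44*x/15 + 1)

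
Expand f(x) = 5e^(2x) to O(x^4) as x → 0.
5 + 10*x + 10*x**2 + 20*x**3/3 + O(x**4)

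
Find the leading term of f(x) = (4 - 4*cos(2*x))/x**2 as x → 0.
8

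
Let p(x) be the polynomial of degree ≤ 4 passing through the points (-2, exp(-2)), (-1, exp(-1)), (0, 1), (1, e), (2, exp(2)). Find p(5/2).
(-420*exp(3) - 180*e + 35 + 378*exp(2) + 315*exp(4))*exp(-2)/128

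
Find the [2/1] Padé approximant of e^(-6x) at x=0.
(6*x**2 - 4*x + 1)/(2*x + 1)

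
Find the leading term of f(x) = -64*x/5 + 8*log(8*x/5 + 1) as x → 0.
-256*x**2/25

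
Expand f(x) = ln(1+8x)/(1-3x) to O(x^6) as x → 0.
8*x - 8*x**2 + 440*x**3/3 - 584*x**4 + 24008*x**5/5 + O(x**6)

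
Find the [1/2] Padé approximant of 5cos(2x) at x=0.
5/(2*x**2 + 1)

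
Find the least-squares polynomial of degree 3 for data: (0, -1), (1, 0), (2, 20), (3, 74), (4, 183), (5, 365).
-8/7 + (-5/6)x + (-17/28)x² + (37/12)x³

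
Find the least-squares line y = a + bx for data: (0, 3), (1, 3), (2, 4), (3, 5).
a = 27/10, b = 7/10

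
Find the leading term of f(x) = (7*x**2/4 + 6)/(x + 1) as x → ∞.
7*x/4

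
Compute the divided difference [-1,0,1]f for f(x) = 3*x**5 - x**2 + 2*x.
-1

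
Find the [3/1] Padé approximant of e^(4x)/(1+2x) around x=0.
(1 - 16*x**3/3)/(1 - 2*x)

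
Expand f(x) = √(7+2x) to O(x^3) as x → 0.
sqrt(7) + sqrt(7)*x/7 - sqrt(7)*x**2/98 + O(x**3)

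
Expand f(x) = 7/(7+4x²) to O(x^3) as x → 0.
1 - 4*x**2/7 + O(x**3)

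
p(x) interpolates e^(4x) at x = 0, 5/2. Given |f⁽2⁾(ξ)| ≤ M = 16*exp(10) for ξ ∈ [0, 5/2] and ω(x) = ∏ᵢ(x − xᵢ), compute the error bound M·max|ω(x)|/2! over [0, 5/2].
25*exp(10)/2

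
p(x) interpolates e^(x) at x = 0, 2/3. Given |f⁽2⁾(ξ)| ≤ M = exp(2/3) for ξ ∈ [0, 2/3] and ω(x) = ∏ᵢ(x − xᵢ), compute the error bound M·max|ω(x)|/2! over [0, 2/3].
exp(2/3)/18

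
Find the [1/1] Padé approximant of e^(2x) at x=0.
(x + 1)/(1 - x)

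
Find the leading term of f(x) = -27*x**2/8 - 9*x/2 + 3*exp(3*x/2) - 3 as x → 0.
27*x**3/16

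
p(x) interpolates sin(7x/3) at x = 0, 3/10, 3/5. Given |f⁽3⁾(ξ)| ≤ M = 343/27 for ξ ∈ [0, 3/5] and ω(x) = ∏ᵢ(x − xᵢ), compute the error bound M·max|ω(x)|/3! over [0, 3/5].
343*sqrt(3)/27000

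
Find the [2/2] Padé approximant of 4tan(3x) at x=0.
12*x/(1 - 3*x**2)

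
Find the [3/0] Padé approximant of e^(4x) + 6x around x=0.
32*x**3/3 + 8*x**2 + 10*x + 1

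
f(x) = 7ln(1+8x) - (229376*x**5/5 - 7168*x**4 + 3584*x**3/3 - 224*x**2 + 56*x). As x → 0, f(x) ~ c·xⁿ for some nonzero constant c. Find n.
6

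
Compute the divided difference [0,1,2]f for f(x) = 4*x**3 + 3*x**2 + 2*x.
15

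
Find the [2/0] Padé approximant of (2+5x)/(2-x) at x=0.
3*x**2/2 + 3*x + 1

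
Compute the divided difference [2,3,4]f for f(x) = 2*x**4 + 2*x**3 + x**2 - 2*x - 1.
129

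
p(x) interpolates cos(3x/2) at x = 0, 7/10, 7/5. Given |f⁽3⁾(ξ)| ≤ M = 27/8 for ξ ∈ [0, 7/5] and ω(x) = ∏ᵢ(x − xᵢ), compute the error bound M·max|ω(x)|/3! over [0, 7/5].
343*sqrt(3)/8000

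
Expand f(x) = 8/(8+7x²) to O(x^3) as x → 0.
1 - 7*x**2/8 + O(x**3)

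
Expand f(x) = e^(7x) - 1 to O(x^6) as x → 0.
7*x + 49*x**2/2 + 343*x**3/6 + 2401*x**4/24 + 16807*x**5/120 + O(x**6)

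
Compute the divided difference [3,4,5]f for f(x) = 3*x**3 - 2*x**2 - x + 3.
34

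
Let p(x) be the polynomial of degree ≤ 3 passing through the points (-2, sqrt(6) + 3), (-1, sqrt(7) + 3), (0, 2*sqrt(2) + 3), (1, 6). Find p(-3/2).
-5*sqrt(2)/8 + 5*sqrt(6)/16 + 15*sqrt(7)/16 + 51/16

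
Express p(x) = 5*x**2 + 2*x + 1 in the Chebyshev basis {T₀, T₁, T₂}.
(7/2)T₀ + (2)T₁ + (5/2)T₂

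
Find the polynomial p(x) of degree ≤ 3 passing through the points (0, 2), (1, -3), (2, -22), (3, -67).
-2*x**3 - x**2 - 2*x + 2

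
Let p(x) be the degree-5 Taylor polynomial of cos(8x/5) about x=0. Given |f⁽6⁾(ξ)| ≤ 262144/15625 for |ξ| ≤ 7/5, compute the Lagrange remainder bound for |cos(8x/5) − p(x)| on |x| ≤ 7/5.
1927561216/10986328125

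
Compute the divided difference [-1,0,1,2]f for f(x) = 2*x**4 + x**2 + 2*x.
4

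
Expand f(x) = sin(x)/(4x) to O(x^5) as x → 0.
1/4 - x**2/24 + x**4/480 + O(x**5)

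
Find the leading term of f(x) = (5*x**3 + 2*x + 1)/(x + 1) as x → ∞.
5*x**2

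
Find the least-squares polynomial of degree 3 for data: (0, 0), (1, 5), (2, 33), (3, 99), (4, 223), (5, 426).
-29/126 + (203/108)x + (233/252)x² + (85/27)x³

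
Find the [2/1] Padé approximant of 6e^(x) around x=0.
(x**2 + 4*x + 6)/(1 - x/3)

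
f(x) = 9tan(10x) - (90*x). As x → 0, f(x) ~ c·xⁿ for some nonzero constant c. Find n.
3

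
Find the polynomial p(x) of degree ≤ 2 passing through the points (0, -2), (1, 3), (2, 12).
2*x**2 + 3*x - 2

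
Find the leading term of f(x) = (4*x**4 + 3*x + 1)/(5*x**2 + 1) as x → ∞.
4*x**2/5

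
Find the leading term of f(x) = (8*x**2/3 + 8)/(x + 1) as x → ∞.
8*x/3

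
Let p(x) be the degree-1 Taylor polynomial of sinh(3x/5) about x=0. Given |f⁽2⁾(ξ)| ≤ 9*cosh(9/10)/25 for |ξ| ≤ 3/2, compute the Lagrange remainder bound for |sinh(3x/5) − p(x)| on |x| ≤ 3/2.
81*cosh(9/10)/200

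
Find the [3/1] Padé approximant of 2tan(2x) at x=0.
16*x**3/3 + 4*x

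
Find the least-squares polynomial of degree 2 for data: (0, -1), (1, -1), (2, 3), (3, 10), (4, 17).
-48/35 + (-11/70)x + (17/14)x²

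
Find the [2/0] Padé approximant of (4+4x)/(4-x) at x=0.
5*x**2/16 + 5*x/4 + 1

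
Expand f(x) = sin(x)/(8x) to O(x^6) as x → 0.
1/8 - x**2/48 + x**4/960 + O(x**6)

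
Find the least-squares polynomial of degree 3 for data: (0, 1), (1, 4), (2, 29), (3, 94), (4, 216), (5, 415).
17/18 + (-1223/756)x + (451/252)x² + (163/54)x³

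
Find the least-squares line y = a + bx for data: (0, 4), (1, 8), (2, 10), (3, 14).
a = 21/5, b = 16/5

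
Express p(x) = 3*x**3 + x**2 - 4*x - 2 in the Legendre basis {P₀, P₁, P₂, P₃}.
(-5/3)P₀ + (-11/5)P₁ + (2/3)P₂ + (6/5)P₃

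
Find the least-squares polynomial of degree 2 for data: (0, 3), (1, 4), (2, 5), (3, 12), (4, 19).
111/35 + (-8/7)x + (9/7)x²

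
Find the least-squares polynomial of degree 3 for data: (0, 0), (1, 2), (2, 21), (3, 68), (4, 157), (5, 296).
1/14 + (-251/84)x + (20/7)x² + (23/12)x³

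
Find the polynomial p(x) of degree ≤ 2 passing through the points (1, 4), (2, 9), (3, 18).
2*x**2 - x + 3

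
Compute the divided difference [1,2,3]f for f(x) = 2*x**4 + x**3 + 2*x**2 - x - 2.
58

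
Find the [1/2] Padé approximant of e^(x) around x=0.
(x/3 + 1)/(x**2/6 - 2*x/3 + 1)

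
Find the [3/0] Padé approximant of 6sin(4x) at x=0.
-64*x**3 + 24*x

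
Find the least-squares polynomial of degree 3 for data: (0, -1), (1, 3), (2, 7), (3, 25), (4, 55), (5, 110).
-53/63 + (209/54)x + (-467/252)x² + (119/108)x³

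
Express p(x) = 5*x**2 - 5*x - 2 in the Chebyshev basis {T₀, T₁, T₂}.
(1/2)T₀ + (-5)T₁ + (5/2)T₂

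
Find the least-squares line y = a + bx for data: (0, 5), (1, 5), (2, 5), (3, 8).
a = 22/5, b = 9/10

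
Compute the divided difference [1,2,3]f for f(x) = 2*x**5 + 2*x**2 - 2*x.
182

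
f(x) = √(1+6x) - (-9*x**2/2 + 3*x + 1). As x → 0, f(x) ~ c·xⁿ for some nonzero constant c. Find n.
3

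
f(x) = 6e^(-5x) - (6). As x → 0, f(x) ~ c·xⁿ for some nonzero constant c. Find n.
1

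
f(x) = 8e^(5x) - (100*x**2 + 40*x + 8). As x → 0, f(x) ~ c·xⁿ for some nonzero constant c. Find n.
3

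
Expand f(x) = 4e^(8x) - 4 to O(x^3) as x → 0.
32*x + 128*x**2 + O(x**3)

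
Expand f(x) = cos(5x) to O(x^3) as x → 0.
1 - 25*x**2/2 + O(x**3)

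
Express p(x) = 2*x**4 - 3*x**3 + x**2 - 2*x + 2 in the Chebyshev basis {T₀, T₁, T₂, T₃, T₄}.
(13/4)T₀ + (-17/4)T₁ + (3/2)T₂ + (-3/4)T₃ + (1/4)T₄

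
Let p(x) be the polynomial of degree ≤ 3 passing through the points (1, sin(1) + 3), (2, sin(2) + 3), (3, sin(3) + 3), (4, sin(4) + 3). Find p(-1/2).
-189*sin(2)/16 + 135*sin(3)/16 - 35*sin(4)/16 + 3 + 105*sin(1)/16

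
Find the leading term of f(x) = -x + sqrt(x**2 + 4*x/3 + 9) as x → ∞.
2/3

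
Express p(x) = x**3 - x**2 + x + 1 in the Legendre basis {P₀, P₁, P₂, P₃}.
(2/3)P₀ + (8/5)P₁ + (-2/3)P₂ + (2/5)P₃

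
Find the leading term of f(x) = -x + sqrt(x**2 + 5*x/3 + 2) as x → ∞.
5/6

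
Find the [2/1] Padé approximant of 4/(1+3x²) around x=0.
4 - 12*x**2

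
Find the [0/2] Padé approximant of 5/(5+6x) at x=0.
1/(6*x/5 + 1)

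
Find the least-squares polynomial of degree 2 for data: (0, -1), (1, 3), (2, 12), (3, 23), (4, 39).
-38/35 + (18/7)x + (13/7)x²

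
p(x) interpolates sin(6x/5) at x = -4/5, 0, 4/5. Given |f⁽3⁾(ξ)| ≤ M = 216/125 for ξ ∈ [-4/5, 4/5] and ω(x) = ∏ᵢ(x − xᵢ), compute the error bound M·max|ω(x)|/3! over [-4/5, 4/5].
512*sqrt(3)/15625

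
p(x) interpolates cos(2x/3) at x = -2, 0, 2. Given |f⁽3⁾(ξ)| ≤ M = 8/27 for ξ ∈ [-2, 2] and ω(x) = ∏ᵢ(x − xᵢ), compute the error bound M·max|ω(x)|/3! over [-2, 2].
64*sqrt(3)/729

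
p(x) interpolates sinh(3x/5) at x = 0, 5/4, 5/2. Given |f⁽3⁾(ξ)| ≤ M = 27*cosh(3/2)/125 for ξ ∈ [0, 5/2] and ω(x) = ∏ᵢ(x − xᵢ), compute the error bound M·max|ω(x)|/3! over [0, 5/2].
sqrt(3)*cosh(3/2)/64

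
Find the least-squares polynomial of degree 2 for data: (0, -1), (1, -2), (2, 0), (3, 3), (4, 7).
-43/35 + (-73/70)x + (11/14)x²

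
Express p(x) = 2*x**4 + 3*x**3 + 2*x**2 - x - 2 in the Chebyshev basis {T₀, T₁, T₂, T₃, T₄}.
(-1/4)T₀ + (5/4)T₁ + (2)T₂ + (3/4)T₃ + (1/4)T₄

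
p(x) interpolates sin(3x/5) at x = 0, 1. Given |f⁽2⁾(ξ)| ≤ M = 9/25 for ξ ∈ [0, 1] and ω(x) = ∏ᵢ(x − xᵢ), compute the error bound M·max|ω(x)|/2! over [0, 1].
9/200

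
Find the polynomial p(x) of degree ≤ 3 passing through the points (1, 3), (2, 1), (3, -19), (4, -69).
-2*x**3 + 3*x**2 + 3*x - 1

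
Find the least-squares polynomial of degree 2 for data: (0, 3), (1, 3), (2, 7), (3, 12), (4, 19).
96/35 + (-13/70)x + (15/14)x²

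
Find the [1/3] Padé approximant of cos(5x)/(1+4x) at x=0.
(1 - 125*x/48)/(1675*x**3/96 + 25*x**2/12 + 67*x/48 + 1)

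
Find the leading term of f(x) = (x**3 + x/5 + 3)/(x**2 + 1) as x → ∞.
x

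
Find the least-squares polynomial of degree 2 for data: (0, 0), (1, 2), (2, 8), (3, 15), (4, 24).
-9/35 + (127/70)x + (15/14)x²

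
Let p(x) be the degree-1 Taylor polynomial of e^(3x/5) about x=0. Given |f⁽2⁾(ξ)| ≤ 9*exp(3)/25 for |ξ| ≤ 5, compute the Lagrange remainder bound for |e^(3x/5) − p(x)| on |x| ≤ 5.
9*exp(3)/2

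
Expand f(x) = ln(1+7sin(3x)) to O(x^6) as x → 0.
21*x - 441*x**2/2 + 6111*x**3/2 - 191835*x**4/4 + 6423543*x**5/8 + O(x**6)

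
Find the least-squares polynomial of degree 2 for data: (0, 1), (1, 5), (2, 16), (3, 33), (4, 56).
31/35 + (43/35)x + (22/7)x²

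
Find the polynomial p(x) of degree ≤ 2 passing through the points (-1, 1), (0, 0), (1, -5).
-2*x**2 - 3*x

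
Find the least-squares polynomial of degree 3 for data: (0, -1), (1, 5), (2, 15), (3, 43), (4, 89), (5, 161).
-44/63 + (1049/378)x + (52/63)x² + (55/54)x³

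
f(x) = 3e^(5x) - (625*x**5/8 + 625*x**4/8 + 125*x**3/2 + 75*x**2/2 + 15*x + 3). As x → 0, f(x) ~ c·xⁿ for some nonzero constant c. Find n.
6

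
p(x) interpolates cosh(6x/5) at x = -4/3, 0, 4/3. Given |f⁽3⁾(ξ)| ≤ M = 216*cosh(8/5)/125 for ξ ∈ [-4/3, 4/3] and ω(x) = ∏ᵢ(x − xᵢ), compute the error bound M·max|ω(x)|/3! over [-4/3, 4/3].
512*sqrt(3)*cosh(8/5)/3375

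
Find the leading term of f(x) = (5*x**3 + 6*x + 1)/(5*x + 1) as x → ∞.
x**2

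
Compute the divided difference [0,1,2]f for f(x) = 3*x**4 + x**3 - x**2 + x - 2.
23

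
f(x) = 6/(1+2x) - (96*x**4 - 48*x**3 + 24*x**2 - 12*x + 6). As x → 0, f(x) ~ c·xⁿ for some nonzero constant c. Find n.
5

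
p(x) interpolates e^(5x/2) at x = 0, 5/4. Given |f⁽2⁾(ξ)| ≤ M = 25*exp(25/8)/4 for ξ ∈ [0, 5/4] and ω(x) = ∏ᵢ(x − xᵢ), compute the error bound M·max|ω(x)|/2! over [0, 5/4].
625*exp(25/8)/512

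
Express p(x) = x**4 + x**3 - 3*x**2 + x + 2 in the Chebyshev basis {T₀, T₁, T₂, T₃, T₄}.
(7/8)T₀ + (7/4)T₁ - T₂ + (1/4)T₃ + (1/8)T₄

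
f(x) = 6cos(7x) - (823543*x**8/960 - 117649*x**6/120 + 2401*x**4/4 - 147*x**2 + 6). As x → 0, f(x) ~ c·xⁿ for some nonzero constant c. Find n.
10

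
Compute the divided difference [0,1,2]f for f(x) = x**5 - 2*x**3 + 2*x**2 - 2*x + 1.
11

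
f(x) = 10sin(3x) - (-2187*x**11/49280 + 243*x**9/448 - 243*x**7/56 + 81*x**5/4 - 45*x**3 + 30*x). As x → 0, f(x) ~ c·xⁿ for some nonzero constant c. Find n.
13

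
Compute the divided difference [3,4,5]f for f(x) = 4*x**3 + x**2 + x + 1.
49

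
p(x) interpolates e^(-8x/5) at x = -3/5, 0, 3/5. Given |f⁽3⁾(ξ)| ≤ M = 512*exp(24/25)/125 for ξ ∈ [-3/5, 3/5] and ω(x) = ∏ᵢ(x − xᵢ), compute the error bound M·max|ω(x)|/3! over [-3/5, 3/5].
512*sqrt(3)*exp(24/25)/15625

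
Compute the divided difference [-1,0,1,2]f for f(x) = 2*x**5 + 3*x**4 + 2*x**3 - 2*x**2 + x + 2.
18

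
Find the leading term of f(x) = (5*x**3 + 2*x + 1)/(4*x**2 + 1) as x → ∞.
5*x/4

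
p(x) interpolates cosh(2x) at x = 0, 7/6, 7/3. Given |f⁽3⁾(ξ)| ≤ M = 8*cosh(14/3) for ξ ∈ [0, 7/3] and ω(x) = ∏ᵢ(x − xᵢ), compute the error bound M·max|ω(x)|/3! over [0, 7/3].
343*sqrt(3)*cosh(14/3)/729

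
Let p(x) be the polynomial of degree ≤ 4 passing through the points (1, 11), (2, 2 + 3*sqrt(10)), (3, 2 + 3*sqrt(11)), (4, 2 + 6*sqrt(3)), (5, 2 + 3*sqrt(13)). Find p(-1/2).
-2079*sqrt(10)/32 - 1155*sqrt(3)/16 + 945*sqrt(13)/128 + 10651/128 + 4455*sqrt(11)/64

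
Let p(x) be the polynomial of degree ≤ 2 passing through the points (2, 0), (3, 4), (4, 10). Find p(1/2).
-9/4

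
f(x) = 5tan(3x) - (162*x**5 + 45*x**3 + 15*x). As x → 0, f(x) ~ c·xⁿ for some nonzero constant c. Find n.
7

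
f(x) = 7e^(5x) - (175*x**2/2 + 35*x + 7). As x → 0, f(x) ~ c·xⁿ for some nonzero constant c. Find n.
3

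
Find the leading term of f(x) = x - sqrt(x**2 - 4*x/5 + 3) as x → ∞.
2/5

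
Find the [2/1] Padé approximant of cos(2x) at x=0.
1 - 2*x**2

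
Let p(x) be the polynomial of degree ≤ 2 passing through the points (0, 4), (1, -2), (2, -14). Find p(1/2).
7/4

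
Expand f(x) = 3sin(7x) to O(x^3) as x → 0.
21*x + O(x**3)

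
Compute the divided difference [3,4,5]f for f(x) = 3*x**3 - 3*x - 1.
36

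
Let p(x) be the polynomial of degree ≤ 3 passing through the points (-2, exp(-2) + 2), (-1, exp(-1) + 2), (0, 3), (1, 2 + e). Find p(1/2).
(-5*e + 1 + (5*e + 47)*exp(2))*exp(-2)/16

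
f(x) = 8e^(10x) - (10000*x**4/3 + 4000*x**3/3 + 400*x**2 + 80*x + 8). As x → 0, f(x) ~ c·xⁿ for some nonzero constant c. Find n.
5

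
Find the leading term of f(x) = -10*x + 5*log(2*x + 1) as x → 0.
-10*x**2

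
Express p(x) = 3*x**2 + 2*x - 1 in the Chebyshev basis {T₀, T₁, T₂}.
(1/2)T₀ + (2)T₁ + (3/2)T₂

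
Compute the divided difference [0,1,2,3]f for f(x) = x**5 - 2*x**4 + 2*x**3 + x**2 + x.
15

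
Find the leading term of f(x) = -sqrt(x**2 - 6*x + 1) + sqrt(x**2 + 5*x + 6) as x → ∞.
11/2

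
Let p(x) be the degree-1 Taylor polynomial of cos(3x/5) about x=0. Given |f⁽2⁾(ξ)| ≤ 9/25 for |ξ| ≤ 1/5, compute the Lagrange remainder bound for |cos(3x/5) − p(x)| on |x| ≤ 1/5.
9/1250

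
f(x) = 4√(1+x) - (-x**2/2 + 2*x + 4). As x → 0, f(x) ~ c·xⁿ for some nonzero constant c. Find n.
3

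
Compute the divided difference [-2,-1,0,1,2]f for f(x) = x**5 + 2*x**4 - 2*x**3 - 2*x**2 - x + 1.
2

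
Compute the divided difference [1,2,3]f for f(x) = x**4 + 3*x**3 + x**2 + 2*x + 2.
44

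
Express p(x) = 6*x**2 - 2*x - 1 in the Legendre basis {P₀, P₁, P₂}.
P₀ + (-2)P₁ + (4)P₂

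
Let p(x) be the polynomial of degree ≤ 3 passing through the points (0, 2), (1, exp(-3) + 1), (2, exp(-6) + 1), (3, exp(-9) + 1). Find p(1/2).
(-5*exp(3) + 1 + 15*exp(6) + 21*exp(9))*exp(-9)/16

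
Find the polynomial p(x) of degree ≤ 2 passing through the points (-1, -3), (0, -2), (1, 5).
3*x**2 + 4*x - 2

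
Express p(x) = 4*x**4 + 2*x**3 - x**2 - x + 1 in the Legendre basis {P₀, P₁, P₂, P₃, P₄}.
(22/15)P₀ + (1/5)P₁ + (34/21)P₂ + (4/5)P₃ + (32/35)P₄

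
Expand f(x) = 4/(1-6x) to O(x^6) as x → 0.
4 + 24*x + 144*x**2 + 864*x**3 + 5184*x**4 + 31104*x**5 + O(x**6)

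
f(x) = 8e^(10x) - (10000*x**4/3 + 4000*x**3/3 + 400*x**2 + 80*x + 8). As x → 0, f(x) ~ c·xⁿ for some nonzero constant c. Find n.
5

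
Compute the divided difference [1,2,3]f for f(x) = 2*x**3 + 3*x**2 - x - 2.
15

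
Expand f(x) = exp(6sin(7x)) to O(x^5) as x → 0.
1 + 42*x + 882*x**2 + 12005*x**3 + 115248*x**4 + O(x**5)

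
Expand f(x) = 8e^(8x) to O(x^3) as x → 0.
8 + 64*x + 256*x**2 + O(x**3)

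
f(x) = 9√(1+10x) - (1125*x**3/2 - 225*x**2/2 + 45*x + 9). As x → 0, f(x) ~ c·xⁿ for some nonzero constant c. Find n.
4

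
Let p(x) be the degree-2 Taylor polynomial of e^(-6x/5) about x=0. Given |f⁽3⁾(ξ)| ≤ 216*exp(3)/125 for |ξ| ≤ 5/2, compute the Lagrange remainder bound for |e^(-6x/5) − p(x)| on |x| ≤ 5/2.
9*exp(3)/2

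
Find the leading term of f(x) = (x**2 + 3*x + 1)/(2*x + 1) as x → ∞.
x/2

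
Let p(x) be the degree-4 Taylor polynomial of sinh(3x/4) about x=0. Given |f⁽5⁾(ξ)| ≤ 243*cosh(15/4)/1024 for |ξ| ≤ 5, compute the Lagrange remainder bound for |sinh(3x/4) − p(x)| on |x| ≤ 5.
50625*cosh(15/4)/8192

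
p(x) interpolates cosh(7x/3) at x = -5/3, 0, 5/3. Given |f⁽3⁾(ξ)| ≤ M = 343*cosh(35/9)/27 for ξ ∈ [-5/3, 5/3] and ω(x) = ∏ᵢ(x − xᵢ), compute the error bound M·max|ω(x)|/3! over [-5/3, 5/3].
42875*sqrt(3)*cosh(35/9)/19683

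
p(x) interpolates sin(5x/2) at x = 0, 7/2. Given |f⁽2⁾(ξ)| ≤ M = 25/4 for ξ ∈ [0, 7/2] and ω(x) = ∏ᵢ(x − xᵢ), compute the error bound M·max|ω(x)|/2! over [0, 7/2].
1225/128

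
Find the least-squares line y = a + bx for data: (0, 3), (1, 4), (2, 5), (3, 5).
a = 16/5, b = 7/10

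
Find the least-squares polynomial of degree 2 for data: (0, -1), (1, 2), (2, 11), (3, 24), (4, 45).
-31/35 + (-1/35)x + (20/7)x²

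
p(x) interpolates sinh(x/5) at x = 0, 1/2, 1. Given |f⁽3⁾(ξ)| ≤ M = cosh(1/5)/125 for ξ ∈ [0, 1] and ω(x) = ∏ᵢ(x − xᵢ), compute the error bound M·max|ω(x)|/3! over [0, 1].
sqrt(3)*cosh(1/5)/27000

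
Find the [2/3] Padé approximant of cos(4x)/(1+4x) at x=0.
(1 - 20*x**2/3)/(16*x**3/3 + 4*x**2/3 + 4*x + 1)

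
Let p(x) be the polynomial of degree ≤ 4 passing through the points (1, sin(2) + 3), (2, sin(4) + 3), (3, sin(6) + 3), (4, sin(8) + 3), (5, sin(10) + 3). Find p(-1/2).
-385*sin(8)/32 + 1485*sin(6)/64 + 315*sin(10)/128 + 3 + 1155*sin(2)/128 - 693*sin(4)/32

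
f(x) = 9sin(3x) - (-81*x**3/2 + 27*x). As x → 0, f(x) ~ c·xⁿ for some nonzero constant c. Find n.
5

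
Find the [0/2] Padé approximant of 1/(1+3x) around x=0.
1/(3*x + 1)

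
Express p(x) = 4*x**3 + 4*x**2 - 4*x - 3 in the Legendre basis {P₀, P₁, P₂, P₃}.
(-5/3)P₀ + (-8/5)P₁ + (8/3)P₂ + (8/5)P₃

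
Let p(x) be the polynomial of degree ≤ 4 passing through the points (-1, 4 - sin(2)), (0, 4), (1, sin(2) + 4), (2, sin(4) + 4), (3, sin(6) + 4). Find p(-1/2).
-105*sin(2)/128 + 7*sin(4)/32 - 5*sin(6)/128 + 4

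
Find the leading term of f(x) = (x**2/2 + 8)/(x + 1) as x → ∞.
x/2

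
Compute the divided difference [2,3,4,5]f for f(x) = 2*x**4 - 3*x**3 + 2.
25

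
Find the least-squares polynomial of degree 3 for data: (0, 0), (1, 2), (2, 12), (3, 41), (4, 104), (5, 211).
(103/42)x + (-69/28)x² + (25/12)x³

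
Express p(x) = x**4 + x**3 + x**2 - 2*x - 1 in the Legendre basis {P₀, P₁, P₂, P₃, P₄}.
(-7/15)P₀ + (-7/5)P₁ + (26/21)P₂ + (2/5)P₃ + (8/35)P₄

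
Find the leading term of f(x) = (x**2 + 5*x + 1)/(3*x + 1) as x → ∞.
x/3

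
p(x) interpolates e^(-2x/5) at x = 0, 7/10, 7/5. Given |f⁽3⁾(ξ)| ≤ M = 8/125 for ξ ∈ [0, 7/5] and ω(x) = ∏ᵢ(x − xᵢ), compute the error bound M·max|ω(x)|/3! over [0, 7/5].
343*sqrt(3)/421875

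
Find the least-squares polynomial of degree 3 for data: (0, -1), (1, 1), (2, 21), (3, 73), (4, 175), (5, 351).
-85/63 + (395/189)x + (-227/126)x² + (167/54)x³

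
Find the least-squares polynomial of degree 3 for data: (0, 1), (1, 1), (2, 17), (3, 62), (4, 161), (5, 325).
61/63 + (-185/189)x + (-104/63)x² + (80/27)x³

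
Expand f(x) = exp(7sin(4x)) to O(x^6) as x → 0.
1 + 28*x + 392*x**2 + 3584*x**3 + 23520*x**4 + 1713152*x**5/15 + O(x**6)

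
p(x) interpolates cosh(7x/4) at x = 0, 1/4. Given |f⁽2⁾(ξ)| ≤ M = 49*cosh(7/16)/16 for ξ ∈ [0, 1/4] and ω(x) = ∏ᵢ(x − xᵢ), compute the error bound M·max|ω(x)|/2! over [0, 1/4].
49*cosh(7/16)/2048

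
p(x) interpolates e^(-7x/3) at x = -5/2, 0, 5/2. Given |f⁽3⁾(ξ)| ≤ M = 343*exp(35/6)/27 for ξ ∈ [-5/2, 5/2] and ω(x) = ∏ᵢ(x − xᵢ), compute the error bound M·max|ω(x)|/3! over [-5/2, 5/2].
42875*sqrt(3)*exp(35/6)/5832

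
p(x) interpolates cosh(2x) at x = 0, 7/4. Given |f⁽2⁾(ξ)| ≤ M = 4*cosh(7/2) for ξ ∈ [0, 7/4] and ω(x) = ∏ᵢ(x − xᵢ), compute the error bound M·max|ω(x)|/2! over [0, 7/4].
49*cosh(7/2)/32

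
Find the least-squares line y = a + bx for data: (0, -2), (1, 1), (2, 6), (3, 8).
a = -2, b = 7/2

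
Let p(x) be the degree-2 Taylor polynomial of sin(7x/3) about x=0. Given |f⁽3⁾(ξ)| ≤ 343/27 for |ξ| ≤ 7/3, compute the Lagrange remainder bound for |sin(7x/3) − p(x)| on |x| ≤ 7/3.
117649/4374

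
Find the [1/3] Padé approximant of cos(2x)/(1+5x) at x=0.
(1 - x/3)/(28*x**3/3 + x**2/3 + 14*x/3 + 1)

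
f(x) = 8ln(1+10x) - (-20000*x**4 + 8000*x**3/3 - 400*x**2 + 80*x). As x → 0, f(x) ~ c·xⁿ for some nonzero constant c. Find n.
5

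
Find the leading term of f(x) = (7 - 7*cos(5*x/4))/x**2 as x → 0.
175/32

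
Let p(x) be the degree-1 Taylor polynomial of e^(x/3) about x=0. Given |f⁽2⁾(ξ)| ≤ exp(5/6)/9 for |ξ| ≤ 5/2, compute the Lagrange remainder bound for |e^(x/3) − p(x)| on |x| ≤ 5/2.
25*exp(5/6)/72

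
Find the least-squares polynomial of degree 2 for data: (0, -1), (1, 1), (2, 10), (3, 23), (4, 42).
-41/35 + (-2/35)x + (19/7)x²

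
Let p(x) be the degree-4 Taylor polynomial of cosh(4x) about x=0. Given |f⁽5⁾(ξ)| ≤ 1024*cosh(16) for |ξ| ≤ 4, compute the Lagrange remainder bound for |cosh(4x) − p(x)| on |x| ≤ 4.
131072*cosh(16)/15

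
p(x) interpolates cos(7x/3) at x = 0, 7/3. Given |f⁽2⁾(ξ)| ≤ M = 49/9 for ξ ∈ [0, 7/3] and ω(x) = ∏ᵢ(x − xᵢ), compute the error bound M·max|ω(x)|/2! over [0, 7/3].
2401/648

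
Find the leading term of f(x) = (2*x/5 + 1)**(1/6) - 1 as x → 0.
x/15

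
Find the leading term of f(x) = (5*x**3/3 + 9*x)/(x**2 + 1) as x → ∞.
5*x/3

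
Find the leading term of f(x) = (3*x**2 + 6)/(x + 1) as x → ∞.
3*x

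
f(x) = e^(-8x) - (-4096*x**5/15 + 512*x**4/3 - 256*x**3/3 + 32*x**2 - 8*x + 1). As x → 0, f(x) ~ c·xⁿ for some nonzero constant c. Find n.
6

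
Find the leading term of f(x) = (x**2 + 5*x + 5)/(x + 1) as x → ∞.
x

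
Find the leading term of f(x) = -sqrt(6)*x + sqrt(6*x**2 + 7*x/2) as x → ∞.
7*sqrt(6)/24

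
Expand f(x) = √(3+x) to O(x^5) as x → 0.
sqrt(3) + sqrt(3)*x/6 - sqrt(3)*x**2/72 + sqrt(3)*x**3/432 - 5*sqrt(3)*x**4/10368 + O(x**5)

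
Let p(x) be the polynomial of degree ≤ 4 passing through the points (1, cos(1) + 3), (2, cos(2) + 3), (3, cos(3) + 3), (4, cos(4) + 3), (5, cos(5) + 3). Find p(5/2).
45*cos(3)/64 + 15*cos(2)/32 - 5*cos(1)/128 + 3*cos(5)/128 - 5*cos(4)/32 + 3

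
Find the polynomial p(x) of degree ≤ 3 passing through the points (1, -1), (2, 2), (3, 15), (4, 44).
x**3 - x**2 - x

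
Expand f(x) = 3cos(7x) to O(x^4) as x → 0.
3 - 147*x**2/2 + O(x**4)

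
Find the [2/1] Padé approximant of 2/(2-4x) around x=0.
1/(1 - 2*x)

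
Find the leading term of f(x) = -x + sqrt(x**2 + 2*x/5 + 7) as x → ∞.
1/5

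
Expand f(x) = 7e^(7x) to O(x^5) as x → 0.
7 + 49*x + 343*x**2/2 + 2401*x**3/6 + 16807*x**4/24 + O(x**5)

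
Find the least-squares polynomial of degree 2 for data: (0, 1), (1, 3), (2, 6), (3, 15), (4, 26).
43/35 + (-23/35)x + (12/7)x²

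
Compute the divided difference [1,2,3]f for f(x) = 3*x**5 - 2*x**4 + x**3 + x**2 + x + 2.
227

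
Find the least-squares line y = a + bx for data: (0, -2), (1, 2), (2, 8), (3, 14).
a = -13/5, b = 27/5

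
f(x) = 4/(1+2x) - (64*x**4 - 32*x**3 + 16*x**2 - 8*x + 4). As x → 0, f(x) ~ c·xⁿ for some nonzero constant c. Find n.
5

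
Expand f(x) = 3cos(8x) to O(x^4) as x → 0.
3 - 96*x**2 + O(x**4)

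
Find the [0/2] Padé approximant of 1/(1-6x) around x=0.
1/(1 - 6*x)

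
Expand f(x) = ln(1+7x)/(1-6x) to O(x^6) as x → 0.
7*x + 35*x**2/2 + 658*x**3/3 + 2863*x**4/4 + 76559*x**5/10 + O(x**6)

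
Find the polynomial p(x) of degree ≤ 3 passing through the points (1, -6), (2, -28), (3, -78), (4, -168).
-2*x**3 - 2*x**2 - 2*x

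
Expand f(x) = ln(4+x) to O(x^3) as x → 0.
log(4) + x/4 - x**2/32 + O(x**3)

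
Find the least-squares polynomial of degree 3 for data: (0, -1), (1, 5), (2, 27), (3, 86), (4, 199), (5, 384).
-55/63 + (1093/378)x + (-127/252)x² + (331/108)x³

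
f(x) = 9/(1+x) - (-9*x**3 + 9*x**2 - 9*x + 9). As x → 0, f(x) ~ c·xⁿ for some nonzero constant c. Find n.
4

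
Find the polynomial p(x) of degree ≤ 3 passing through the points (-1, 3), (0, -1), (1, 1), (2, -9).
-3*x**3 + 3*x**2 + 2*x - 1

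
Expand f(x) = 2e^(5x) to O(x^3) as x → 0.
2 + 10*x + 25*x**2 + O(x**3)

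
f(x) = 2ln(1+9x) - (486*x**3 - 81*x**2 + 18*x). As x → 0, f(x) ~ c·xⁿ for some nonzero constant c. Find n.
4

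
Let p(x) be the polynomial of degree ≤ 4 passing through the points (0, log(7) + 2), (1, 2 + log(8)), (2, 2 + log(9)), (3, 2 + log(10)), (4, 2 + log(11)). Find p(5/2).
2 + log(3*11**(123/128)*3**(13/32)*5**(15/32)*7**(3/128)/11)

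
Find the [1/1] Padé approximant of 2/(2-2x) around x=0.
1/(1 - x)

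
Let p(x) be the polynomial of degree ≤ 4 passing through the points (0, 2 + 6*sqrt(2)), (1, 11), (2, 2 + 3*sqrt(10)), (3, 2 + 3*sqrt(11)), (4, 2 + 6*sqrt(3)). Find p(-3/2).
-6173/32 - 1155*sqrt(11)/32 + 945*sqrt(3)/64 + 3465*sqrt(2)/64 + 4455*sqrt(10)/64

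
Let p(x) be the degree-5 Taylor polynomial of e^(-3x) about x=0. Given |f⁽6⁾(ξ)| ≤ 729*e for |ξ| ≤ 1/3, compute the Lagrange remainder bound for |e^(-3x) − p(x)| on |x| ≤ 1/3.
e/720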